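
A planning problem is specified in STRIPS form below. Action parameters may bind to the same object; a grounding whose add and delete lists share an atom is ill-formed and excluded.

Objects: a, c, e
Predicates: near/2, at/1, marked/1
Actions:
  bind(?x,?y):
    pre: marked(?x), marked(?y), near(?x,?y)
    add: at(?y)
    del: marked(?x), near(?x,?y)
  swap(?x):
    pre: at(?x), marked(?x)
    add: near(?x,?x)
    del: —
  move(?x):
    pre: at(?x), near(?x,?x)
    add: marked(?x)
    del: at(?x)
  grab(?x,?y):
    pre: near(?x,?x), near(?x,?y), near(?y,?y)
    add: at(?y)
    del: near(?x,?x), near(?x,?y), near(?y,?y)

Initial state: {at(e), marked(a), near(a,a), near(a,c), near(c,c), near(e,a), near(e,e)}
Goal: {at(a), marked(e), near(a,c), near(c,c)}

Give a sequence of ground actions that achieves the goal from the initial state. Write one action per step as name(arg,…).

bind(a,a); move(e)

1. bind(a,a)  →  {at(a), at(e), near(a,c), near(c,c), near(e,a), near(e,e)}
2. move(e)  →  {at(a), marked(e), near(a,c), near(c,c), near(e,a), near(e,e)}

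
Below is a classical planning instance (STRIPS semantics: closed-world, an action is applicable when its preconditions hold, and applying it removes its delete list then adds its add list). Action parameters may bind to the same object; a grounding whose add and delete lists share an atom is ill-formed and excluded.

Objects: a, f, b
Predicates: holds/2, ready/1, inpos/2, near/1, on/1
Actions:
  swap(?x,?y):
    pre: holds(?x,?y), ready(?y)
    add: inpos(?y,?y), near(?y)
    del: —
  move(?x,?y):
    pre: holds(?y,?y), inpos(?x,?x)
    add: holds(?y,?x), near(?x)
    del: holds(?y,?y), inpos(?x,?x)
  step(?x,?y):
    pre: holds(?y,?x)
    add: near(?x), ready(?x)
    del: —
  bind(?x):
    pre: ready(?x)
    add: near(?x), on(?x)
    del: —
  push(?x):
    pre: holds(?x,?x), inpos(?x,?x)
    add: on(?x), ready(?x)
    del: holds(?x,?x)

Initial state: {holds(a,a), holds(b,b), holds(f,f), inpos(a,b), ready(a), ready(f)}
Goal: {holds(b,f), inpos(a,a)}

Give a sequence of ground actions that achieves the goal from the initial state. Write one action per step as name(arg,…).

swap(a,a); swap(f,f); move(f,b)

1. swap(a,a)  →  {holds(a,a), holds(b,b), holds(f,f), inpos(a,a), inpos(a,b), near(a), ready(a), ready(f)}
2. swap(f,f)  →  {holds(a,a), holds(b,b), holds(f,f), inpos(a,a), inpos(a,b), inpos(f,f), near(a), near(f), ready(a), ready(f)}
3. move(f,b)  →  {holds(a,a), holds(b,f), holds(f,f), inpos(a,a), inpos(a,b), near(a), near(f), ready(a), ready(f)}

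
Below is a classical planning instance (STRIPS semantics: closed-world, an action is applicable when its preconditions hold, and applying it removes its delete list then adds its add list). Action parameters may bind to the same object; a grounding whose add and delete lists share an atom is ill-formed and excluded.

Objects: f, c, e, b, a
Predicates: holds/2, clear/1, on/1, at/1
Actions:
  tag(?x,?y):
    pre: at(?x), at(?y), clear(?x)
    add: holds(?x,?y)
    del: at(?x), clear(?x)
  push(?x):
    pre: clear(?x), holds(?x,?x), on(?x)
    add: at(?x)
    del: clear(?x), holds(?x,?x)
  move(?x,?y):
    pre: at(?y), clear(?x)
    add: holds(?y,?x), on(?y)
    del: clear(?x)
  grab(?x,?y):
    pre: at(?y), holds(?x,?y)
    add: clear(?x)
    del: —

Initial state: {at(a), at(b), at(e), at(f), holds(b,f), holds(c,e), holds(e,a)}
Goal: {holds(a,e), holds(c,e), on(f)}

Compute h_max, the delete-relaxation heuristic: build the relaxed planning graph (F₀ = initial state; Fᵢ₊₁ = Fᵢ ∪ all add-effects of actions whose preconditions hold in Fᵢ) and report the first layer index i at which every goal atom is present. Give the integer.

F0 = init (7 atoms)
F1 = F0 ∪ {clear(b), clear(c), clear(e)}  (10 atoms)
F2 = F1 ∪ {holds(a,b), holds(a,c), holds(a,e), holds(b,a), holds(b,b), holds(b,c), holds(b,e), holds(e,b), holds(e,c), holds(e,e), holds(e,f), holds(f,b), holds(f,c), holds(f,e), on(a), on(b), on(e), on(f)}  (28 atoms)
goal ⊆ F2  ⇒  h_max = 2

2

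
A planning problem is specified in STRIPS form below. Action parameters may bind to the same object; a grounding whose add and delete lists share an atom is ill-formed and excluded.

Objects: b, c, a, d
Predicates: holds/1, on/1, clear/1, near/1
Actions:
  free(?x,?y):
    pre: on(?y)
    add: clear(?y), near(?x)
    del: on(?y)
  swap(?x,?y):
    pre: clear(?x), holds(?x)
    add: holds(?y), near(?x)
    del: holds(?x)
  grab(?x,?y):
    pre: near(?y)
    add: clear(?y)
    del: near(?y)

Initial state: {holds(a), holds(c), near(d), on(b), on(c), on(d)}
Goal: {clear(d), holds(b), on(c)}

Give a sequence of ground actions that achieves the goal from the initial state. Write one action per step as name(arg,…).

free(c,d); grab(b,c); swap(c,b)

1. free(c,d)  →  {clear(d), holds(a), holds(c), near(c), near(d), on(b), on(c)}
2. grab(b,c)  →  {clear(c), clear(d), holds(a), holds(c), near(d), on(b), on(c)}
3. swap(c,b)  →  {clear(c), clear(d), holds(a), holds(b), near(c), near(d), on(b), on(c)}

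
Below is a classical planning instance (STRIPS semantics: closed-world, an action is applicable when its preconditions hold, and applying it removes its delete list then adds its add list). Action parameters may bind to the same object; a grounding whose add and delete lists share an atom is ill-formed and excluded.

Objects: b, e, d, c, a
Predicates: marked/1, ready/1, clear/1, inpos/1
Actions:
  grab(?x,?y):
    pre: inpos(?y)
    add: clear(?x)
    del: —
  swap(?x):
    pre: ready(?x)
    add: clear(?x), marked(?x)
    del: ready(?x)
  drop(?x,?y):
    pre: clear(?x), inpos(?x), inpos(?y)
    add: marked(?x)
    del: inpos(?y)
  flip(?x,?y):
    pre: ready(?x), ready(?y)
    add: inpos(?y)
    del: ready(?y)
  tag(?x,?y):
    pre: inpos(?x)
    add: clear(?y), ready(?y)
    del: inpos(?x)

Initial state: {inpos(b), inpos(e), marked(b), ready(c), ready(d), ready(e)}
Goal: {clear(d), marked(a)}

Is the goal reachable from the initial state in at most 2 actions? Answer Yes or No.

No

1. grab(d,b)  →  {clear(d), inpos(b), inpos(e), marked(b), ready(c), ready(d), ready(e)}
2. tag(b,a)  →  {clear(a), clear(d), inpos(e), marked(b), ready(a), ready(c), ready(d), ready(e)}
3. swap(a)  →  {clear(a), clear(d), inpos(e), marked(a), marked(b), ready(c), ready(d), ready(e)}
optimal plan length = 3; 3 > 2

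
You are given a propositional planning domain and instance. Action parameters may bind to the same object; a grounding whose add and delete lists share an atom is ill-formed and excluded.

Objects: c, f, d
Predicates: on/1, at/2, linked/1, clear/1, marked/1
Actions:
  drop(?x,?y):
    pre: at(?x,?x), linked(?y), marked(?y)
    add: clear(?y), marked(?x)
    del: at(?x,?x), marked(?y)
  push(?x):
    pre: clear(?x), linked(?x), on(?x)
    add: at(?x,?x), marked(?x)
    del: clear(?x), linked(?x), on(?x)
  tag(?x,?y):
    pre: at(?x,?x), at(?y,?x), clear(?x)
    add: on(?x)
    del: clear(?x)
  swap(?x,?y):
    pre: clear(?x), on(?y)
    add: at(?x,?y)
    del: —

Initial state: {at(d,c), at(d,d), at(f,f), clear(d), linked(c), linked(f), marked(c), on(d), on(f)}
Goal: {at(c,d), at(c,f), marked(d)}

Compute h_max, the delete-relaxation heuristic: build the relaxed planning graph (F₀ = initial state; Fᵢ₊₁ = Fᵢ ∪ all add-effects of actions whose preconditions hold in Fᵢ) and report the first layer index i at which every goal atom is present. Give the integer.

F0 = init (9 atoms)
F1 = F0 ∪ {at(d,f), clear(c), marked(d), marked(f)}  (13 atoms)
F2 = F1 ∪ {at(c,d), at(c,f), clear(f)}  (16 atoms)
goal ⊆ F2  ⇒  h_max = 2

2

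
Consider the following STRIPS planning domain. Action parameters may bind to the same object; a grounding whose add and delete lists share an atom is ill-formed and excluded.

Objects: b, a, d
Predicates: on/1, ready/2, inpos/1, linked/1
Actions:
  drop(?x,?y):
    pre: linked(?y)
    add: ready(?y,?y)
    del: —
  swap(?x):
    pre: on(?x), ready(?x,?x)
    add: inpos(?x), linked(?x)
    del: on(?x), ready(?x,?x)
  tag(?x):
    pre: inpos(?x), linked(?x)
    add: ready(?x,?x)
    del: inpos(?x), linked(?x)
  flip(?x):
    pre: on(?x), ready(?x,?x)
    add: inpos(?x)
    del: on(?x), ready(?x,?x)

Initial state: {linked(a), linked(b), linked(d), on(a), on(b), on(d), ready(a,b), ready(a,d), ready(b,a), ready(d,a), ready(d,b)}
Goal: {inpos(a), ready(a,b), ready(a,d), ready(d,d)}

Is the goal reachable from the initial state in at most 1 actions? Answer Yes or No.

1. drop(b,a)  →  {linked(a), linked(b), linked(d), on(a), on(b), on(d), ready(a,a), ready(a,b), ready(a,d), ready(b,a), ready(d,a), ready(d,b)}
2. drop(b,d)  →  {linked(a), linked(b), linked(d), on(a), on(b), on(d), ready(a,a), ready(a,b), ready(a,d), ready(b,a), ready(d,a), ready(d,b), ready(d,d)}
3. swap(a)  →  {inpos(a), linked(a), linked(b), linked(d), on(b), on(d), ready(a,b), ready(a,d), ready(b,a), ready(d,a), ready(d,b), ready(d,d)}
optimal plan length = 3; 3 > 1

No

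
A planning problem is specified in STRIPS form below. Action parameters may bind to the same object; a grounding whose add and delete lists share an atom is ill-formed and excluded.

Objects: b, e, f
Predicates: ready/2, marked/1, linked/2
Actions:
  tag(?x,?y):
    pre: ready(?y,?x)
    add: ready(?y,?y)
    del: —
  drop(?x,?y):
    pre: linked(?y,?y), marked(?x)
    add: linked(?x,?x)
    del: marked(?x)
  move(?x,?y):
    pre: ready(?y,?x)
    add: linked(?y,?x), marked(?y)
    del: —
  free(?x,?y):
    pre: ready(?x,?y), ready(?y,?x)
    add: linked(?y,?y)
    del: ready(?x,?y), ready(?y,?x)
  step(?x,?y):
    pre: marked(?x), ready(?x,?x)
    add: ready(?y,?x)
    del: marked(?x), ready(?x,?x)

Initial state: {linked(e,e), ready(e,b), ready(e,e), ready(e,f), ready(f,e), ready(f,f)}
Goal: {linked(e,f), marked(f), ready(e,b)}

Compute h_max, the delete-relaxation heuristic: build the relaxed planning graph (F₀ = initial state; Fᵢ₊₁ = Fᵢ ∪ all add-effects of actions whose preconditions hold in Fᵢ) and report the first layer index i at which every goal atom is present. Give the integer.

F0 = init (6 atoms)
F1 = F0 ∪ {linked(e,b), linked(e,f), linked(f,e), linked(f,f), marked(e), marked(f)}  (12 atoms)
goal ⊆ F1  ⇒  h_max = 1

1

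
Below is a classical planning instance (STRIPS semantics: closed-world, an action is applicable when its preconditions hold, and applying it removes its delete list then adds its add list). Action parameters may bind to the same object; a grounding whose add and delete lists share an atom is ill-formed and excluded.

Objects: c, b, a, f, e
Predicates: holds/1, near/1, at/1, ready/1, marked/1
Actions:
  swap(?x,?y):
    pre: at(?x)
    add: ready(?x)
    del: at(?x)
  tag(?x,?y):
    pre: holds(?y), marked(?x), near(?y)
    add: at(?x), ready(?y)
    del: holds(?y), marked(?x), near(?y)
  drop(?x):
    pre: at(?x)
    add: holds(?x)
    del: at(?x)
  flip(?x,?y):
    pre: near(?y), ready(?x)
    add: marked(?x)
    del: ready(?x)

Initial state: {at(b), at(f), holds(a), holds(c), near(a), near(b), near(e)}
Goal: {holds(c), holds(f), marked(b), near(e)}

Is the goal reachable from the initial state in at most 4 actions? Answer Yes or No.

Yes

1. swap(b,c)  →  {at(f), holds(a), holds(c), near(a), near(b), near(e), ready(b)}
2. drop(f)  →  {holds(a), holds(c), holds(f), near(a), near(b), near(e), ready(b)}
3. flip(b,b)  →  {holds(a), holds(c), holds(f), marked(b), near(a), near(b), near(e)}
optimal plan length = 3; 3 ≤ 4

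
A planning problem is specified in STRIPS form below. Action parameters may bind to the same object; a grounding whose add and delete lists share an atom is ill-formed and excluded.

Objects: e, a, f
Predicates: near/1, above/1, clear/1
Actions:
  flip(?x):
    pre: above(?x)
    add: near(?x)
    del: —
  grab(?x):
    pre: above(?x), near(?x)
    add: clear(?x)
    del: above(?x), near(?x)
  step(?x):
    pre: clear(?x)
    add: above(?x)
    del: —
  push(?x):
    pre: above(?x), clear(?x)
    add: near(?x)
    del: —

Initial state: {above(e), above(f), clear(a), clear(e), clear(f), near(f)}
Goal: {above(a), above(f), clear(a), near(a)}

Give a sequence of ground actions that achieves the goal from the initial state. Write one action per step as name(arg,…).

1. step(a)  →  {above(a), above(e), above(f), clear(a), clear(e), clear(f), near(f)}
2. flip(a)  →  {above(a), above(e), above(f), clear(a), clear(e), clear(f), near(a), near(f)}

step(a); flip(a)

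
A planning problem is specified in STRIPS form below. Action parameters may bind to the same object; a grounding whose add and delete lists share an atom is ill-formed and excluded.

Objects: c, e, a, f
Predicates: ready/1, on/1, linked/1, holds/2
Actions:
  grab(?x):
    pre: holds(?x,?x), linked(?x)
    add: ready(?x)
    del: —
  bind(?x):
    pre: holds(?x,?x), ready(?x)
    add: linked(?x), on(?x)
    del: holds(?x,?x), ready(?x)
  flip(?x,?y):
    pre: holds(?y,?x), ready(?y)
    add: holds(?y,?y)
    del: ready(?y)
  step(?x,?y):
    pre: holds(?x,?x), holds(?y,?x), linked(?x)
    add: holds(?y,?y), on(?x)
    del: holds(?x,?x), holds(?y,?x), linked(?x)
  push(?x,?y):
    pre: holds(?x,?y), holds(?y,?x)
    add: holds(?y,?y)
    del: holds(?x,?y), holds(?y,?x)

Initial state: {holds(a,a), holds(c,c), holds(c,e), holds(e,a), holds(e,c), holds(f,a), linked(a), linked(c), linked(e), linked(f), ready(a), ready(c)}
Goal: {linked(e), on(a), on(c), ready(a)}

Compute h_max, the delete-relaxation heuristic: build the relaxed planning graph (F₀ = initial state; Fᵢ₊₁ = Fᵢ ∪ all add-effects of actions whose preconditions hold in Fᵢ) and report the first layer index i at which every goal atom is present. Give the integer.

F0 = init (12 atoms)
F1 = F0 ∪ {holds(e,e), holds(f,f), on(a), on(c)}  (16 atoms)
goal ⊆ F1  ⇒  h_max = 1

1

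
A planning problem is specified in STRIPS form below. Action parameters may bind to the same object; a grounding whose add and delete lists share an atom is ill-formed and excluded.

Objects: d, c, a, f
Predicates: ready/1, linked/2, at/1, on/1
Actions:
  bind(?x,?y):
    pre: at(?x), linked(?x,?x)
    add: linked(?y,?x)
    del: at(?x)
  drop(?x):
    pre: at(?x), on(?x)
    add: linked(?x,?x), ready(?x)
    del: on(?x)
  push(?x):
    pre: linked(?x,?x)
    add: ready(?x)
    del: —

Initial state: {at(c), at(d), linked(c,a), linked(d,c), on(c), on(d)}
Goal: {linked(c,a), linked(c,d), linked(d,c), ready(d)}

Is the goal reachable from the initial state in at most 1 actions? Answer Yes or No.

No

1. drop(d)  →  {at(c), at(d), linked(c,a), linked(d,c), linked(d,d), on(c), ready(d)}
2. bind(d,c)  →  {at(c), linked(c,a), linked(c,d), linked(d,c), linked(d,d), on(c), ready(d)}
optimal plan length = 2; 2 > 1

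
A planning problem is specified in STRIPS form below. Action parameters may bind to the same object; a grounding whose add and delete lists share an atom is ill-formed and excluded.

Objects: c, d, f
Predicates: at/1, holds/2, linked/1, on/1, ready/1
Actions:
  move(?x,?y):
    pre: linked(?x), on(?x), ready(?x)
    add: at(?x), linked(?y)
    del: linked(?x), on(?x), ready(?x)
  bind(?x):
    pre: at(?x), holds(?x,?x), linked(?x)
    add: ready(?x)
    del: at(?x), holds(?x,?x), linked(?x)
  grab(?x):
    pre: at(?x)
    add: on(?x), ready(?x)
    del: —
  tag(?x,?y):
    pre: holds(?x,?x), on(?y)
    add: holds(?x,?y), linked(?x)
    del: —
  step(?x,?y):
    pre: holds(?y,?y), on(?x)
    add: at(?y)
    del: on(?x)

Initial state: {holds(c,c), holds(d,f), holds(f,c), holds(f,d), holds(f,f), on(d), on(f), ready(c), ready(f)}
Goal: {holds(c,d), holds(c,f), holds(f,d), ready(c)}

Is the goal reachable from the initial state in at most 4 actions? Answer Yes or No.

1. tag(c,d)  →  {holds(c,c), holds(c,d), holds(d,f), holds(f,c), holds(f,d), holds(f,f), linked(c), on(d), on(f), ready(c), ready(f)}
2. tag(c,f)  →  {holds(c,c), holds(c,d), holds(c,f), holds(d,f), holds(f,c), holds(f,d), holds(f,f), linked(c), on(d), on(f), ready(c), ready(f)}
optimal plan length = 2; 2 ≤ 4

Yes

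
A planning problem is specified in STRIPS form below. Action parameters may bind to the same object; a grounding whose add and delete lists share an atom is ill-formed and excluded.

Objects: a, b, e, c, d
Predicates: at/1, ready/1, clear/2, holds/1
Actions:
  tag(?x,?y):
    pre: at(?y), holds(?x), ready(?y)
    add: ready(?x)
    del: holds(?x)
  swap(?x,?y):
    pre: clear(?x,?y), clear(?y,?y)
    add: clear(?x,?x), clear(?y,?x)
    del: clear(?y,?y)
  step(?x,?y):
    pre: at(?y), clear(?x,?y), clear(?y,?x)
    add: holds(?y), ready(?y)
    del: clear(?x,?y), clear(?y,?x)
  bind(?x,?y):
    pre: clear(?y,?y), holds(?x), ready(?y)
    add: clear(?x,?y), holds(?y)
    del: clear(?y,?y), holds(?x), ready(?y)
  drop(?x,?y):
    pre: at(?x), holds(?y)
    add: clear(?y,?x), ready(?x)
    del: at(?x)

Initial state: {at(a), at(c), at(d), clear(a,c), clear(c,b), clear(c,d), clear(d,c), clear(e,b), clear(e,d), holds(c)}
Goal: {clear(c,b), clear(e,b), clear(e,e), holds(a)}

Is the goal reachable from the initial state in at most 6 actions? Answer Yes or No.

Yes

1. step(c,d)  →  {at(a), at(c), at(d), clear(a,c), clear(c,b), clear(e,b), clear(e,d), holds(c), holds(d), ready(d)}
2. drop(c,c)  →  {at(a), at(d), clear(a,c), clear(c,b), clear(c,c), clear(e,b), clear(e,d), holds(c), holds(d), ready(c), ready(d)}
3. swap(a,c)  →  {at(a), at(d), clear(a,a), clear(a,c), clear(c,a), clear(c,b), clear(e,b), clear(e,d), holds(c), holds(d), ready(c), ready(d)}
4. step(a,a)  →  {at(a), at(d), clear(a,c), clear(c,a), clear(c,b), clear(e,b), clear(e,d), holds(a), holds(c), holds(d), ready(a), ready(c), ready(d)}
5. drop(d,d)  →  {at(a), clear(a,c), clear(c,a), clear(c,b), clear(d,d), clear(e,b), clear(e,d), holds(a), holds(c), holds(d), ready(a), ready(c), ready(d)}
6. swap(e,d)  →  {at(a), clear(a,c), clear(c,a), clear(c,b), clear(d,e), clear(e,b), clear(e,d), clear(e,e), holds(a), holds(c), holds(d), ready(a), ready(c), ready(d)}
optimal plan length = 6; 6 ≤ 6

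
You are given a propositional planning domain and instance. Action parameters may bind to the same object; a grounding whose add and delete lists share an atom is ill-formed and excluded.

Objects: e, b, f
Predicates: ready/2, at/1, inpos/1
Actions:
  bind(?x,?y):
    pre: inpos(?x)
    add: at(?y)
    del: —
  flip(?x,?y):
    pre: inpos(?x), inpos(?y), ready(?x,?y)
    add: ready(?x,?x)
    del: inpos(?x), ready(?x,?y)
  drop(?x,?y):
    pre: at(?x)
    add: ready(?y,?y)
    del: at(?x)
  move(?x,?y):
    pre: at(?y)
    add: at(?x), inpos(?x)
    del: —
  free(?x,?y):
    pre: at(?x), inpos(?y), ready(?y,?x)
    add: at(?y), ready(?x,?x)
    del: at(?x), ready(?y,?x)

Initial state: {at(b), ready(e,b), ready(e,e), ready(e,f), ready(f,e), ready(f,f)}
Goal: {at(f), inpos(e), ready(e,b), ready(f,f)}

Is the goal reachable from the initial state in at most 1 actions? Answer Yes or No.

No

1. move(e,b)  →  {at(b), at(e), inpos(e), ready(e,b), ready(e,e), ready(e,f), ready(f,e), ready(f,f)}
2. bind(e,f)  →  {at(b), at(e), at(f), inpos(e), ready(e,b), ready(e,e), ready(e,f), ready(f,e), ready(f,f)}
optimal plan length = 2; 2 > 1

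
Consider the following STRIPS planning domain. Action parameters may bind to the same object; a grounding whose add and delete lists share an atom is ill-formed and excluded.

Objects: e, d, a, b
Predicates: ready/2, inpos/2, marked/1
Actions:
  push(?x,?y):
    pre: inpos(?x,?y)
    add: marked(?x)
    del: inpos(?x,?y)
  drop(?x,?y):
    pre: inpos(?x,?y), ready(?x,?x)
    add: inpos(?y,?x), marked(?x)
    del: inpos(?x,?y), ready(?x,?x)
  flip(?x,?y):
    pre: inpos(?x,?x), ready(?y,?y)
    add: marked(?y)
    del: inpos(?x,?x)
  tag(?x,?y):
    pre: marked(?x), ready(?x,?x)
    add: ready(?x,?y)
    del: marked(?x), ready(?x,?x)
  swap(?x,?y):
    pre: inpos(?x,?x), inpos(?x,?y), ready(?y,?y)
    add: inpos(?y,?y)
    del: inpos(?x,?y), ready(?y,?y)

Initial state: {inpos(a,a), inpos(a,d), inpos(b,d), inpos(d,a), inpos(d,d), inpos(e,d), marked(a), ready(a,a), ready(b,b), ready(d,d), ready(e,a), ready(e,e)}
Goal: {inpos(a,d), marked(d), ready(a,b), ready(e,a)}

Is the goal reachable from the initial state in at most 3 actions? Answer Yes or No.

Yes

1. push(d,d)  →  {inpos(a,a), inpos(a,d), inpos(b,d), inpos(d,a), inpos(e,d), marked(a), marked(d), ready(a,a), ready(b,b), ready(d,d), ready(e,a), ready(e,e)}
2. tag(a,b)  →  {inpos(a,a), inpos(a,d), inpos(b,d), inpos(d,a), inpos(e,d), marked(d), ready(a,b), ready(b,b), ready(d,d), ready(e,a), ready(e,e)}
optimal plan length = 2; 2 ≤ 3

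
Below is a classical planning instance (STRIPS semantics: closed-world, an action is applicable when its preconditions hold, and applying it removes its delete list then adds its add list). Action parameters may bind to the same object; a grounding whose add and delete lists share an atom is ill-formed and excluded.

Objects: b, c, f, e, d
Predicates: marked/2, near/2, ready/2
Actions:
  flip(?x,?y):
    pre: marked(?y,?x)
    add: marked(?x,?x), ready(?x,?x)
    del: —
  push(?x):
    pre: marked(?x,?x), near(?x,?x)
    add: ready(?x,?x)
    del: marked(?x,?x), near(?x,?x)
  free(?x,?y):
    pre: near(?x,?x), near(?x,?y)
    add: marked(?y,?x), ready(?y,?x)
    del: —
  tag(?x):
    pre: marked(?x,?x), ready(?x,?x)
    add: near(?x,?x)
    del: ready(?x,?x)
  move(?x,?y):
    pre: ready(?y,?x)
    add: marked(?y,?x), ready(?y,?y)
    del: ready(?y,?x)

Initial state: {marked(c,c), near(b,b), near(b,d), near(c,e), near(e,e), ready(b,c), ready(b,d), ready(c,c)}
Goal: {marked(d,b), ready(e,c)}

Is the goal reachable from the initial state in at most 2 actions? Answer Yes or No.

1. free(b,d)  →  {marked(c,c), marked(d,b), near(b,b), near(b,d), near(c,e), near(e,e), ready(b,c), ready(b,d), ready(c,c), ready(d,b)}
2. tag(c)  →  {marked(c,c), marked(d,b), near(b,b), near(b,d), near(c,c), near(c,e), near(e,e), ready(b,c), ready(b,d), ready(d,b)}
3. free(c,e)  →  {marked(c,c), marked(d,b), marked(e,c), near(b,b), near(b,d), near(c,c), near(c,e), near(e,e), ready(b,c), ready(b,d), ready(d,b), ready(e,c)}
optimal plan length = 3; 3 > 2

No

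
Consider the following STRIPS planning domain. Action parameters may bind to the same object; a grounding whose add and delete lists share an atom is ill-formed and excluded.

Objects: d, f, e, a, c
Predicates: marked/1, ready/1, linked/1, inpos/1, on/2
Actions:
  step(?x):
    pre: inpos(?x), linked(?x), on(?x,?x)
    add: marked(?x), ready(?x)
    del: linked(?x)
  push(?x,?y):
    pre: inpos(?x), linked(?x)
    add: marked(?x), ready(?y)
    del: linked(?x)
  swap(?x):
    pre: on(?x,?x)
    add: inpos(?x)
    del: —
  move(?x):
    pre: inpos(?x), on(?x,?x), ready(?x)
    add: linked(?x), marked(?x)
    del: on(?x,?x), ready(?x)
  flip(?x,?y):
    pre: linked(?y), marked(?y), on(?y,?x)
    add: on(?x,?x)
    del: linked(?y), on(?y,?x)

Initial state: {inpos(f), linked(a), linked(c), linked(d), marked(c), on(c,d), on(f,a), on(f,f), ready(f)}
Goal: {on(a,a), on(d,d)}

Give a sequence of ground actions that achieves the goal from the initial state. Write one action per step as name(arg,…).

move(f); flip(d,c); flip(a,f)

1. move(f)  →  {inpos(f), linked(a), linked(c), linked(d), linked(f), marked(c), marked(f), on(c,d), on(f,a)}
2. flip(d,c)  →  {inpos(f), linked(a), linked(d), linked(f), marked(c), marked(f), on(d,d), on(f,a)}
3. flip(a,f)  →  {inpos(f), linked(a), linked(d), marked(c), marked(f), on(a,a), on(d,d)}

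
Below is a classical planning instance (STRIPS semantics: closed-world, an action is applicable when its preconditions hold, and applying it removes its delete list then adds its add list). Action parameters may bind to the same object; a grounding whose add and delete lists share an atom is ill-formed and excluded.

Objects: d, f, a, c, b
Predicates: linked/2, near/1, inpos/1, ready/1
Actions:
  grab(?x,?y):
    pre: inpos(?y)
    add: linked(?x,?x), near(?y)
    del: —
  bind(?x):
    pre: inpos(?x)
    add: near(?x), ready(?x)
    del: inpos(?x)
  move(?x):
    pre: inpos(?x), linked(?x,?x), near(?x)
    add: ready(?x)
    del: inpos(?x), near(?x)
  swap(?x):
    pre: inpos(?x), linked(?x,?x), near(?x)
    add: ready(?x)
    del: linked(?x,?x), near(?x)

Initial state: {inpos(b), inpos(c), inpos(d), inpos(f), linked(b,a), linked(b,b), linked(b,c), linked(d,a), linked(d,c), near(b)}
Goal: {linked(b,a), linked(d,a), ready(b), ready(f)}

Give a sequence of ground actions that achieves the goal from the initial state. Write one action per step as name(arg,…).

1. bind(f)  →  {inpos(b), inpos(c), inpos(d), linked(b,a), linked(b,b), linked(b,c), linked(d,a), linked(d,c), near(b), near(f), ready(f)}
2. bind(b)  →  {inpos(c), inpos(d), linked(b,a), linked(b,b), linked(b,c), linked(d,a), linked(d,c), near(b), near(f), ready(b), ready(f)}

bind(f); bind(b)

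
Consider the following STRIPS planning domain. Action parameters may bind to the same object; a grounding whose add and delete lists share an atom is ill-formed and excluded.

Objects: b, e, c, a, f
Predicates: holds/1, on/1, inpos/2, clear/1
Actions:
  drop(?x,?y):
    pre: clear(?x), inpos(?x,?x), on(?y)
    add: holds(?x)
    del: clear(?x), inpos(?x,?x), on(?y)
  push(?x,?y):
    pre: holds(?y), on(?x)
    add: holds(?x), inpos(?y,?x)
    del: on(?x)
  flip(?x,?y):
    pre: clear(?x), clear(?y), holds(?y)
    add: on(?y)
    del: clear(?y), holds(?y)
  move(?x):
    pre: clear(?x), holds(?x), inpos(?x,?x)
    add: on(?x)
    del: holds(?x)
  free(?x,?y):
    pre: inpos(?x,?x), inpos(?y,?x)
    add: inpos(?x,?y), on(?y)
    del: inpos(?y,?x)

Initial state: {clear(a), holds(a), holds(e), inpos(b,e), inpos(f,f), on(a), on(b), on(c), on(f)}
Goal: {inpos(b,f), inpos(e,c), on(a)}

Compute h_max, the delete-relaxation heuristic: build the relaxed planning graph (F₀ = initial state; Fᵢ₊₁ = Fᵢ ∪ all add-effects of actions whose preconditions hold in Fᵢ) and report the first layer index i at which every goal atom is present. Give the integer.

2

F0 = init (9 atoms)
F1 = F0 ∪ {holds(b), holds(c), holds(f), inpos(a,a), inpos(a,b), inpos(a,c), inpos(a,f), inpos(e,a), inpos(e,b), inpos(e,c), inpos(e,f)}  (20 atoms)
F2 = F1 ∪ {inpos(a,e), inpos(b,a), inpos(b,b), inpos(b,c), inpos(b,f), inpos(c,a), inpos(c,b), inpos(c,c), inpos(c,f), inpos(f,a), inpos(f,b), inpos(f,c), inpos(f,e), on(e)}  (34 atoms)
goal ⊆ F2  ⇒  h_max = 2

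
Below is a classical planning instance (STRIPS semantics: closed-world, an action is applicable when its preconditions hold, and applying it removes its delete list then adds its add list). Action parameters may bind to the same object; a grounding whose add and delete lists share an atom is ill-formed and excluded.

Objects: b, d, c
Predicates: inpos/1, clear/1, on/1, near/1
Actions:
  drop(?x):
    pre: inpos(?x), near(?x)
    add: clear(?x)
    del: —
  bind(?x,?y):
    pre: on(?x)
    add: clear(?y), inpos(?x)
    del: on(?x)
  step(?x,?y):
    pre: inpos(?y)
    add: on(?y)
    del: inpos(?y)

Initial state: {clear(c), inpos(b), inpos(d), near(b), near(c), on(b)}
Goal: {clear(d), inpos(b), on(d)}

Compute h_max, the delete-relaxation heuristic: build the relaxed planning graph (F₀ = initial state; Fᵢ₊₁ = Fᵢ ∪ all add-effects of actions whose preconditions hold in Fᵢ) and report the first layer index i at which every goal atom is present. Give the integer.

1

F0 = init (6 atoms)
F1 = F0 ∪ {clear(b), clear(d), on(d)}  (9 atoms)
goal ⊆ F1  ⇒  h_max = 1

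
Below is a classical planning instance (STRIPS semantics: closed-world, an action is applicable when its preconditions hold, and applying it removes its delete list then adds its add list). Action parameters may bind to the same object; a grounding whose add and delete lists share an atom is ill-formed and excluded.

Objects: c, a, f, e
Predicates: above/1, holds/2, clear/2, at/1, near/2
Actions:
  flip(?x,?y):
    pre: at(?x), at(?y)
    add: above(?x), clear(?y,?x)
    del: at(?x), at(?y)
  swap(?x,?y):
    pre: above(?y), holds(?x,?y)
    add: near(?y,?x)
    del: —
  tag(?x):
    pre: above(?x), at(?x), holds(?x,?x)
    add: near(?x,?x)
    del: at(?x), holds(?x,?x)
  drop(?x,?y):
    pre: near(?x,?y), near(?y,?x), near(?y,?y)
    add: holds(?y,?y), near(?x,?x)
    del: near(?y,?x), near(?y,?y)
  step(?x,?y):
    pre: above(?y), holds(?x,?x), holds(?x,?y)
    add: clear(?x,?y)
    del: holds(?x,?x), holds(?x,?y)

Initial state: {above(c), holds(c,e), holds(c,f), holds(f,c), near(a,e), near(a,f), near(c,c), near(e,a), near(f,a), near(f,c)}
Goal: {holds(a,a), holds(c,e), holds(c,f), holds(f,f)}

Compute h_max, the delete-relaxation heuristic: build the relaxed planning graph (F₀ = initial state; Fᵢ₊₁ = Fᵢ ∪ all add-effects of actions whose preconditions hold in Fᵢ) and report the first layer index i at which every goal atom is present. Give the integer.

4

F0 = init (10 atoms)
F1 = F0 ∪ {near(c,f)}  (11 atoms)
F2 = F1 ∪ {holds(c,c), near(f,f)}  (13 atoms)
F3 = F2 ∪ {clear(c,c), holds(f,f), near(a,a)}  (16 atoms)
F4 = F3 ∪ {clear(f,c), holds(a,a), near(e,e)}  (19 atoms)
goal ⊆ F4  ⇒  h_max = 4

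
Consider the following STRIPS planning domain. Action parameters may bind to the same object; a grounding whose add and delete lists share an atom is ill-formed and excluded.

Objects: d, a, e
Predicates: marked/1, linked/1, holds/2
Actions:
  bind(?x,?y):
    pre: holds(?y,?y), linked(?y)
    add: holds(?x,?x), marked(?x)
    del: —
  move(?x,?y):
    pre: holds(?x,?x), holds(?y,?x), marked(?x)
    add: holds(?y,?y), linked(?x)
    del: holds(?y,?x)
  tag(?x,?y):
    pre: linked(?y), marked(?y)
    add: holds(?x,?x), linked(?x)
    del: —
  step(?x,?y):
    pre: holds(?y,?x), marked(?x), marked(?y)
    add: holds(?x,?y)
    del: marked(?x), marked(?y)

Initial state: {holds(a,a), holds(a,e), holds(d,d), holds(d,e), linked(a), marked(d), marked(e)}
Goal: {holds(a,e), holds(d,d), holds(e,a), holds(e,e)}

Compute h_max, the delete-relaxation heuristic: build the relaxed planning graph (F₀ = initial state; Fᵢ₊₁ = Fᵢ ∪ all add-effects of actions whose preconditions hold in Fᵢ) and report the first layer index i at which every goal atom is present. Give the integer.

2

F0 = init (7 atoms)
F1 = F0 ∪ {holds(e,d), holds(e,e), marked(a)}  (10 atoms)
F2 = F1 ∪ {holds(e,a), linked(d), linked(e)}  (13 atoms)
goal ⊆ F2  ⇒  h_max = 2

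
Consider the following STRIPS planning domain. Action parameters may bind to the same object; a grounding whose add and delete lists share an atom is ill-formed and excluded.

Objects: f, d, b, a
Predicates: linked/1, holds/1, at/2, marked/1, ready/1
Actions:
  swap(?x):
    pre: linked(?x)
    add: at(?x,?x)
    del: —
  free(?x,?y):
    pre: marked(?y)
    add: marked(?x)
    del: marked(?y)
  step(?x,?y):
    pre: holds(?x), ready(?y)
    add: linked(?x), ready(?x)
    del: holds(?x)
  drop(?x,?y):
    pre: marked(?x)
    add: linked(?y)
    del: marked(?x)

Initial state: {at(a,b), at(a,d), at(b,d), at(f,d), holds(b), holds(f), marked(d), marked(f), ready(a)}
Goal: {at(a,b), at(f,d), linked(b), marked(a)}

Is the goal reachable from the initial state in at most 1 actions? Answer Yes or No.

No

1. free(a,f)  →  {at(a,b), at(a,d), at(b,d), at(f,d), holds(b), holds(f), marked(a), marked(d), ready(a)}
2. step(b,a)  →  {at(a,b), at(a,d), at(b,d), at(f,d), holds(f), linked(b), marked(a), marked(d), ready(a), ready(b)}
optimal plan length = 2; 2 > 1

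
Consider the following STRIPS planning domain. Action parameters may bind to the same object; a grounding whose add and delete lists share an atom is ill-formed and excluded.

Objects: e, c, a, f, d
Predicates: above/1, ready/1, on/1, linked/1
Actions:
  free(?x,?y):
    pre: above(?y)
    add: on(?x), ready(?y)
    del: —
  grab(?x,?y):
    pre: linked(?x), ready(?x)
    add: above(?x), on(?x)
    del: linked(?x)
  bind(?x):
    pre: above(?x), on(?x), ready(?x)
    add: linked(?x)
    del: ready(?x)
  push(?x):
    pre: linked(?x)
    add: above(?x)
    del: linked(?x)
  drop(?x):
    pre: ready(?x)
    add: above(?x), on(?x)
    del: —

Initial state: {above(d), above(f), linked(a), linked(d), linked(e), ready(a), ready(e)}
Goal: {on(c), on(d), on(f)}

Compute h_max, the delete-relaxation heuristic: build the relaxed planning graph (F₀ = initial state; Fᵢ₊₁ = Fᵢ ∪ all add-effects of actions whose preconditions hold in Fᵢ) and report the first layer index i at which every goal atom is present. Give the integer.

F0 = init (7 atoms)
F1 = F0 ∪ {above(a), above(e), on(a), on(c), on(d), on(e), on(f), ready(d), ready(f)}  (16 atoms)
goal ⊆ F1  ⇒  h_max = 1

1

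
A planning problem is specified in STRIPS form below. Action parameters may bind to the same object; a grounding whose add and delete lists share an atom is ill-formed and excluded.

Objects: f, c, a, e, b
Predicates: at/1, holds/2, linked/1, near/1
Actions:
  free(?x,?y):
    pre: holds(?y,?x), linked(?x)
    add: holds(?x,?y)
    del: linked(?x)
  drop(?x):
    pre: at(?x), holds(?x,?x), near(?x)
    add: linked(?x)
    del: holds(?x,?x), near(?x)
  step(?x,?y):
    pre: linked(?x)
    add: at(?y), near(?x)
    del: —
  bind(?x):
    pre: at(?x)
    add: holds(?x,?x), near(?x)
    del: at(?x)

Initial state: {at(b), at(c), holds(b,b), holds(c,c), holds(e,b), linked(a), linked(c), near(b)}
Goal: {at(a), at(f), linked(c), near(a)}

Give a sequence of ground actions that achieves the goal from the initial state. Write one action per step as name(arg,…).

step(c,f); step(a,a)

1. step(c,f)  →  {at(b), at(c), at(f), holds(b,b), holds(c,c), holds(e,b), linked(a), linked(c), near(b), near(c)}
2. step(a,a)  →  {at(a), at(b), at(c), at(f), holds(b,b), holds(c,c), holds(e,b), linked(a), linked(c), near(a), near(b), near(c)}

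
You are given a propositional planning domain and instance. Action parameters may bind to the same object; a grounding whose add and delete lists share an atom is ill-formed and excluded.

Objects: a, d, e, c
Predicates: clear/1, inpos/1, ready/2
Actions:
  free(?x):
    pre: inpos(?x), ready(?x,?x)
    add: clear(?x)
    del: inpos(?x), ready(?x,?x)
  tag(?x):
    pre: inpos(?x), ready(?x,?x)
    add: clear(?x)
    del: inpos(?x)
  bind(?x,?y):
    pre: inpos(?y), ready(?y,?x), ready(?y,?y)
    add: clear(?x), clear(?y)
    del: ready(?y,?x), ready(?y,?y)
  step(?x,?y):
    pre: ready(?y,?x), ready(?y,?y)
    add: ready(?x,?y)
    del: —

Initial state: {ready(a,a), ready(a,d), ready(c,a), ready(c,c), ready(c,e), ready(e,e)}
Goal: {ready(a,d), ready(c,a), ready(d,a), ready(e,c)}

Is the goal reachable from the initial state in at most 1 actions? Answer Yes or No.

1. step(d,a)  →  {ready(a,a), ready(a,d), ready(c,a), ready(c,c), ready(c,e), ready(d,a), ready(e,e)}
2. step(e,c)  →  {ready(a,a), ready(a,d), ready(c,a), ready(c,c), ready(c,e), ready(d,a), ready(e,c), ready(e,e)}
optimal plan length = 2; 2 > 1

No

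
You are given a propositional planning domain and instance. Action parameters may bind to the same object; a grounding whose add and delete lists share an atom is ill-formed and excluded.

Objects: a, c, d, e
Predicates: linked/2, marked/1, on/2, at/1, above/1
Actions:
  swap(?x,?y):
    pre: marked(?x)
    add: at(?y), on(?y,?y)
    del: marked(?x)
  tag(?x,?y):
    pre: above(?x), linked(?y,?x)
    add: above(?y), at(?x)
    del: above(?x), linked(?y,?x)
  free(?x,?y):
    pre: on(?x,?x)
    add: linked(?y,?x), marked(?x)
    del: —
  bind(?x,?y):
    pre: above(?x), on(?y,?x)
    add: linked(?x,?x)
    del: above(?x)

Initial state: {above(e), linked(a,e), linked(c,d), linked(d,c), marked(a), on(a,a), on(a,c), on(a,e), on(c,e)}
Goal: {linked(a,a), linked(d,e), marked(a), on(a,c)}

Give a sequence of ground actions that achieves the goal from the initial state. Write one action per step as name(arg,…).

1. swap(a,e)  →  {above(e), at(e), linked(a,e), linked(c,d), linked(d,c), on(a,a), on(a,c), on(a,e), on(c,e), on(e,e)}
2. free(a,a)  →  {above(e), at(e), linked(a,a), linked(a,e), linked(c,d), linked(d,c), marked(a), on(a,a), on(a,c), on(a,e), on(c,e), on(e,e)}
3. free(e,d)  →  {above(e), at(e), linked(a,a), linked(a,e), linked(c,d), linked(d,c), linked(d,e), marked(a), marked(e), on(a,a), on(a,c), on(a,e), on(c,e), on(e,e)}

swap(a,e); free(a,a); free(e,d)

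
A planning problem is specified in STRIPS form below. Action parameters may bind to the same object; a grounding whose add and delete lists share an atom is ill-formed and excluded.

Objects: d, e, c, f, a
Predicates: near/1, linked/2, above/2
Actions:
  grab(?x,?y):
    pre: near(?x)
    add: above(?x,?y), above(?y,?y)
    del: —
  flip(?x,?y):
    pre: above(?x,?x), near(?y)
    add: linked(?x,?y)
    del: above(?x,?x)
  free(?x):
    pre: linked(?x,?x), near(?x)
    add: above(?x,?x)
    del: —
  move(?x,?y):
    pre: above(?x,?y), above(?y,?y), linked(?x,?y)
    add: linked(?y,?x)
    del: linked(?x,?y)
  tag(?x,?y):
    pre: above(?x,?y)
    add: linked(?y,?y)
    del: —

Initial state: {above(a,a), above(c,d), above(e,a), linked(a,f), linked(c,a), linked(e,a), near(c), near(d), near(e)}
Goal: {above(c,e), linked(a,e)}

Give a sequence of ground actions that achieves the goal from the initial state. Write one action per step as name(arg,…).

grab(c,e); flip(a,e)

1. grab(c,e)  →  {above(a,a), above(c,d), above(c,e), above(e,a), above(e,e), linked(a,f), linked(c,a), linked(e,a), near(c), near(d), near(e)}
2. flip(a,e)  →  {above(c,d), above(c,e), above(e,a), above(e,e), linked(a,e), linked(a,f), linked(c,a), linked(e,a), near(c), near(d), near(e)}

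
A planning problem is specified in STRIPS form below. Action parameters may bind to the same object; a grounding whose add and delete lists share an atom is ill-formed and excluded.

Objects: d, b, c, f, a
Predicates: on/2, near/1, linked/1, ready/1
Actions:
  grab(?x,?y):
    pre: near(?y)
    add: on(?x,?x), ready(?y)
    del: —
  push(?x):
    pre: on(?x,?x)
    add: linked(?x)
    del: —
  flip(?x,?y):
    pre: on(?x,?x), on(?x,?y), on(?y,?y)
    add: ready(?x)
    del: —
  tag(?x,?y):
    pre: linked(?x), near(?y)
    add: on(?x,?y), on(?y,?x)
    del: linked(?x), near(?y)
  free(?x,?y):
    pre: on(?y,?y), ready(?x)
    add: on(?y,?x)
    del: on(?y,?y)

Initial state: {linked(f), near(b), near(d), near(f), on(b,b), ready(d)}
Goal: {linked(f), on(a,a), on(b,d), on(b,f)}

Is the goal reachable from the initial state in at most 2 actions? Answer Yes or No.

1. grab(a,d)  →  {linked(f), near(b), near(d), near(f), on(a,a), on(b,b), ready(d)}
2. push(b)  →  {linked(b), linked(f), near(b), near(d), near(f), on(a,a), on(b,b), ready(d)}
3. tag(b,f)  →  {linked(f), near(b), near(d), on(a,a), on(b,b), on(b,f), on(f,b), ready(d)}
4. free(d,b)  →  {linked(f), near(b), near(d), on(a,a), on(b,d), on(b,f), on(f,b), ready(d)}
optimal plan length = 4; 4 > 2

No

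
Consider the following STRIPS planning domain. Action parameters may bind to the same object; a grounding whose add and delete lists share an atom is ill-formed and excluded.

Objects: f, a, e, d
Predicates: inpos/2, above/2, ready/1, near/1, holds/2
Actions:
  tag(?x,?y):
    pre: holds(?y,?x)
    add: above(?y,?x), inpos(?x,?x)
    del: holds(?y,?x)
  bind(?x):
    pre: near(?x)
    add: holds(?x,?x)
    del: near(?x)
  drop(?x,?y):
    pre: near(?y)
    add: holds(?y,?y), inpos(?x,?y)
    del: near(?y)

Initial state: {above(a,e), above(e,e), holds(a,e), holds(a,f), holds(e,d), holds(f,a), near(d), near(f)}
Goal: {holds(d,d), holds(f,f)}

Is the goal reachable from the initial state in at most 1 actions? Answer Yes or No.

No

1. bind(f)  →  {above(a,e), above(e,e), holds(a,e), holds(a,f), holds(e,d), holds(f,a), holds(f,f), near(d)}
2. bind(d)  →  {above(a,e), above(e,e), holds(a,e), holds(a,f), holds(d,d), holds(e,d), holds(f,a), holds(f,f)}
optimal plan length = 2; 2 > 1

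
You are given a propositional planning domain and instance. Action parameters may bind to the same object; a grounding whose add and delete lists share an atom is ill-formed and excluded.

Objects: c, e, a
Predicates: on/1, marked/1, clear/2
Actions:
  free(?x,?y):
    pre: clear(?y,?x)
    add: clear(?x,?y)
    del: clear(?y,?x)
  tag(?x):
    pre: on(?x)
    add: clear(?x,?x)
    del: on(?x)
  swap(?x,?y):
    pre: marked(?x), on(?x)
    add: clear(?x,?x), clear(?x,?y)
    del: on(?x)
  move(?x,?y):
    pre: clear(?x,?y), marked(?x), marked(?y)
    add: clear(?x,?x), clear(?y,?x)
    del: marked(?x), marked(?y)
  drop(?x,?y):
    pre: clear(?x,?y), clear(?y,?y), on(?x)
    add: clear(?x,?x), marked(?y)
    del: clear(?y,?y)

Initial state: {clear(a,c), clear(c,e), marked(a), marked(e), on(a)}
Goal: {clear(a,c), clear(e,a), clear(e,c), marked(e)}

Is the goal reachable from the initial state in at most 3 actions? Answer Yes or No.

1. free(e,c)  →  {clear(a,c), clear(e,c), marked(a), marked(e), on(a)}
2. swap(a,e)  →  {clear(a,a), clear(a,c), clear(a,e), clear(e,c), marked(a), marked(e)}
3. free(e,a)  →  {clear(a,a), clear(a,c), clear(e,a), clear(e,c), marked(a), marked(e)}
optimal plan length = 3; 3 ≤ 3

Yes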